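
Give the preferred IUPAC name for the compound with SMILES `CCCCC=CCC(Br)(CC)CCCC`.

8-bromo-8-ethyldodec-5-ene

The longest chain bearing the multiple bond is 12 carbons long (dodecane).
A C=C double bond in the chain gives the infix -ene-.
Number the chain so that numbering from this end puts the double bond at C-5 rather than C-7.
With this numbering: the double bond between C-5 and C-6; a bromo group at C-8; an ethyl group at C-8.
Prefixes are listed alphabetically: bromo, ethyl.
Putting it together: 8-bromo-8-ethyldodec-5-ene.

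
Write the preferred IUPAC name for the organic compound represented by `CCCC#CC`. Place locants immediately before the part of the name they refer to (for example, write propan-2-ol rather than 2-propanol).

hex-2-yne

The longest chain bearing the multiple bond is 6 carbons long (hexane).
There is one C≡C triple bond, indicated by the ending -yne.
The numbering direction is chosen so that numbering from this end puts the triple bond at C-2 rather than C-4.
This places the triple bond between C-2 and C-3.
The name is hex-2-yne.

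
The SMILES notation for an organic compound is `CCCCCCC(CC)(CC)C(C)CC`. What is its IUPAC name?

4,4-diethyl-3-methyldecane

The longest carbon chain is 10 atoms: the parent is decane.
Number the chain so that the substituent locant set {3,4,4} is lower than {7,7,8} at the first point of difference.
This places two ethyl groups at C-4; a methyl group at C-3.
The substituents are ordered alphabetically, ignoring any di-/tri- multipliers.
The name is 4,4-diethyl-3-methyldecane.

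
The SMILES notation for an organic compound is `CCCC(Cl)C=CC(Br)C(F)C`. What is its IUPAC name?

3-bromo-6-chloro-2-fluoronon-4-ene

The longest chain bearing the multiple bond is 9 carbons long (nonane).
The chain contains a C=C double bond, so the unsaturation ending is -ene.
Number the chain so that numbering from this end puts the double bond at C-4 rather than C-5.
That gives the double bond between C-4 and C-5; a bromo group at C-3; a chloro group at C-6; a fluoro group at C-2.
The substituents are ordered alphabetically, ignoring any di-/tri- multipliers.
Putting it together: 3-bromo-6-chloro-2-fluoronon-4-ene.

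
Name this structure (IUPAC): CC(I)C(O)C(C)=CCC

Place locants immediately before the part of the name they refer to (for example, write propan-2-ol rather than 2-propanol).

2-iodo-4-methylhept-4-en-3-ol

The longest carbon chain that includes the –OH group and the multiple bond has 7 carbons, so the parent hydride is heptane.
The highest-priority functional group is an alcohol (–OH), so the name ends in -ol.
The chain contains a C=C double bond, so the unsaturation ending is -ene.
The numbering direction is chosen so that numbering from this end puts the hydroxyl group at C-3 rather than C-5.
That gives the hydroxyl at C-3; the double bond between C-4 and C-5; an iodo group at C-2; a methyl group at C-4.
Prefixes are listed alphabetically: iodo, methyl.
The name is 2-iodo-4-methylhept-4-en-3-ol.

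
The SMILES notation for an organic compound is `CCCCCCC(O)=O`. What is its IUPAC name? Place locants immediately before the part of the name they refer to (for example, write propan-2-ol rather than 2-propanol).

heptanoic acid

The longest chain bearing the –COOH group is 7 carbons long (heptane).
The highest-priority functional group is a carboxylic acid (terminal –COOH), so the name ends in -oic acid.
The numbering direction is chosen so that the carboxylic acid carbon is C-1 by definition.
Putting it together: heptanoic acid.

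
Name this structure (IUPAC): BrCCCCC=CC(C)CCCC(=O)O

11-bromo-5-methylundec-6-enoic acid

The longest chain bearing the –COOH group and the multiple bond is 11 carbons long (undecane).
A carboxylic acid (terminal –COOH) is the principal characteristic group, giving the suffix -oic acid.
The chain contains a C=C double bond, so the unsaturation ending is -ene.
Choose the numbering such that the carboxylic acid carbon is C-1 by definition.
This places the double bond between C-6 and C-7; a bromo group at C-11; a methyl group at C-5.
Prefixes are listed alphabetically: bromo, methyl.
The name is 11-bromo-5-methylundec-6-enoic acid.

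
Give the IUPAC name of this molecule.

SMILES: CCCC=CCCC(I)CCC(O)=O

4-iodoundec-7-enoic acid

The longest chain bearing the –COOH group and the multiple bond is 11 carbons long (undecane).
The principal characteristic group is a carboxylic acid (terminal –COOH), named with the suffix -oic acid.
A C=C double bond in the chain gives the infix -ene-.
Choose the numbering such that the carboxylic acid carbon is C-1 by definition.
That gives the double bond between C-7 and C-8; an iodo group at C-4.
Assembling the pieces gives 4-iodoundec-7-enoic acid.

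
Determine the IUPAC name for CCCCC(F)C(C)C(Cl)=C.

The longest chain bearing the multiple bond is 8 carbons long (octane).
The chain contains a C=C double bond, so the unsaturation ending is -ene.
The numbering direction is chosen so that numbering from this end puts the double bond at C-1 rather than C-7.
That gives the double bond between C-1 and C-2; a chloro group at C-2; a fluoro group at C-4; a methyl group at C-3.
Prefixes are listed alphabetically: chloro, fluoro, methyl.
The name is 2-chloro-4-fluoro-3-methyloct-1-ene.

2-chloro-4-fluoro-3-methyloct-1-ene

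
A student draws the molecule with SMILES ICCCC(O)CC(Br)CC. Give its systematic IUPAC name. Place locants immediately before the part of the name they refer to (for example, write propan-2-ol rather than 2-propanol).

The longest chain bearing the –OH group is 8 carbons long (octane).
An alcohol (–OH) is the principal characteristic group, giving the suffix -ol.
Number the chain so that numbering from this end puts the hydroxyl group at C-4 rather than C-5.
That gives the hydroxyl at C-4; a bromo group at C-6; an iodo group at C-1.
Prefixes are listed alphabetically: bromo, iodo.
The name is 6-bromo-1-iodooctan-4-ol.

6-bromo-1-iodooctan-4-ol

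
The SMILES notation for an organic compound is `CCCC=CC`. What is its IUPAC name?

The longest carbon chain that includes the multiple bond has 6 carbons, so the parent hydride is hexane.
There is one C=C double bond, indicated by the ending -ene.
The numbering direction is chosen so that numbering from this end puts the double bond at C-2 rather than C-4.
With this numbering: the double bond between C-2 and C-3.
The name is hex-2-ene.

hex-2-ene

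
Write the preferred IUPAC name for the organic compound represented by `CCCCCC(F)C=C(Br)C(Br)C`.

2,3-dibromo-5-fluorodec-3-ene

The longest carbon chain that includes the multiple bond has 10 carbons, so the parent hydride is decane.
A C=C double bond in the chain gives the infix -ene-.
The numbering direction is chosen so that numbering from this end puts the double bond at C-3 rather than C-7.
That gives the double bond between C-3 and C-4; bromo groups at C-2 and C-3; a fluoro group at C-5.
The substituents are ordered alphabetically, ignoring any di-/tri- multipliers.
Assembling the pieces gives 2,3-dibromo-5-fluorodec-3-ene.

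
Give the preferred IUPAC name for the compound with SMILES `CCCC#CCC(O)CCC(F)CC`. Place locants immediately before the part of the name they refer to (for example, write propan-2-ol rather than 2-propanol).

3-fluorododec-8-yn-6-ol

The longest carbon chain that includes the –OH group and the multiple bond has 12 carbons, so the parent hydride is dodecane.
The highest-priority functional group is an alcohol (–OH), so the name ends in -ol.
A C≡C triple bond in the chain gives the infix -yne-.
Number the chain so that numbering from this end puts the hydroxyl group at C-6 rather than C-7.
That gives the hydroxyl at C-6; the triple bond between C-8 and C-9; a fluoro group at C-3.
Putting it together: 3-fluorododec-8-yn-6-ol.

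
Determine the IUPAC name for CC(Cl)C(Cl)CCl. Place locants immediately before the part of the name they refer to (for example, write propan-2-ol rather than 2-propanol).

1,2,3-trichlorobutane

The longest carbon chain is 4 atoms: the parent is butane.
Choose the numbering such that the substituent locant set {1,2,3} is lower than {2,3,4} at the first point of difference.
This places chloro groups at C-1 and C-2 and C-3.
Assembling the pieces gives 1,2,3-trichlorobutane.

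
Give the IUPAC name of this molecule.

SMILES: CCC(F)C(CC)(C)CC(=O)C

Counting along the main chain through the carbonyl gives 7 carbons: the parent is heptane.
A ketone (C=O on an internal carbon) is the principal characteristic group, giving the suffix -one.
Number the chain so that numbering from this end puts the carbonyl group at C-2 rather than C-6.
This places the carbonyl at C-2; an ethyl group at C-4; a fluoro group at C-5; a methyl group at C-4.
Substituent prefixes are cited in alphabetical order (multiplying prefixes like di-/tri- are ignored for ordering).
Putting it together: 4-ethyl-5-fluoro-4-methylheptan-2-one.

4-ethyl-5-fluoro-4-methylheptan-2-one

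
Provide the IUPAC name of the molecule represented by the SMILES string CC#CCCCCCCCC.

The longest carbon chain that includes the multiple bond has 11 carbons, so the parent hydride is undecane.
The chain contains a C≡C triple bond, so the unsaturation ending is -yne.
Choose the numbering such that numbering from this end puts the triple bond at C-2 rather than C-9.
This places the triple bond between C-2 and C-3.
The name is undec-2-yne.

undec-2-yne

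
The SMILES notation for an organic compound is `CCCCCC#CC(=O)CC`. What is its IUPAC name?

The longest chain bearing the carbonyl and the multiple bond is 10 carbons long (decane).
The principal characteristic group is a ketone (C=O on an internal carbon), named with the suffix -one.
A C≡C triple bond in the chain gives the infix -yne-.
Choose the numbering such that numbering from this end puts the carbonyl group at C-3 rather than C-8.
With this numbering: the carbonyl at C-3; the triple bond between C-4 and C-5.
The name is dec-4-yn-3-one.

dec-4-yn-3-one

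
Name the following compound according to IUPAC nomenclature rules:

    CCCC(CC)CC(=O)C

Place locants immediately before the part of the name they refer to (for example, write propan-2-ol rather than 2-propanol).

4-ethylheptan-2-one

Counting along the main chain through the carbonyl gives 7 carbons: the parent is heptane.
A ketone (C=O on an internal carbon) is the principal characteristic group, giving the suffix -one.
Number the chain so that numbering from this end puts the carbonyl group at C-2 rather than C-6.
This places the carbonyl at C-2; an ethyl group at C-4.
Assembling the pieces gives 4-ethylheptan-2-one.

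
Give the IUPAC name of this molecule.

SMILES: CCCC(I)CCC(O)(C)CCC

7-iodo-4-methyldecan-4-ol

Counting along the main chain through the –OH group gives 10 carbons: the parent is decane.
An alcohol (–OH) is the principal characteristic group, giving the suffix -ol.
Number the chain so that numbering from this end puts the hydroxyl group at C-4 rather than C-7.
This places the hydroxyl at C-4; an iodo group at C-7; a methyl group at C-4.
The substituents are ordered alphabetically, ignoring any di-/tri- multipliers.
Putting it together: 7-iodo-4-methyldecan-4-ol.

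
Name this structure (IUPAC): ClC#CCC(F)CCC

1-chloro-4-fluorohept-1-yne

Counting along the main chain through the multiple bond gives 7 carbons: the parent is heptane.
A C≡C triple bond in the chain gives the infix -yne-.
Number the chain so that numbering from this end puts the triple bond at C-1 rather than C-6.
That gives the triple bond between C-1 and C-2; a chloro group at C-1; a fluoro group at C-4.
Prefixes are listed alphabetically: chloro, fluoro.
Assembling the pieces gives 1-chloro-4-fluorohept-1-yne.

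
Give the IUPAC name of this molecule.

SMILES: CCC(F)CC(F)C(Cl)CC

The parent chain contains 8 carbons (octane).
The numbering direction is chosen so that the substituent locant set {3,4,6} is lower than {3,5,6} at the first point of difference.
This places a chloro group at C-3; fluoro groups at C-4 and C-6.
Substituent prefixes are cited in alphabetical order (multiplying prefixes like di-/tri- are ignored for ordering).
Putting it together: 3-chloro-4,6-difluorooctane.

3-chloro-4,6-difluorooctane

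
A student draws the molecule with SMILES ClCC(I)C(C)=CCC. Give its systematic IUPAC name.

The longest carbon chain that includes the multiple bond has 6 carbons, so the parent hydride is hexane.
The chain contains a C=C double bond, so the unsaturation ending is -ene.
The numbering direction is chosen so that the substituent locant set {1,2,3} is lower than {4,5,6} at the first point of difference.
This places the double bond between C-3 and C-4; a chloro group at C-1; an iodo group at C-2; a methyl group at C-3.
Substituent prefixes are cited in alphabetical order (multiplying prefixes like di-/tri- are ignored for ordering).
The name is 1-chloro-2-iodo-3-methylhex-3-ene.

1-chloro-2-iodo-3-methylhex-3-ene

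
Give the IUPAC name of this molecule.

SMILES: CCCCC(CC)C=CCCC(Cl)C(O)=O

2-chloro-7-ethylundec-5-enoic acid

The longest carbon chain that includes the –COOH group and the multiple bond has 11 carbons, so the parent hydride is undecane.
A carboxylic acid (terminal –COOH) is the principal characteristic group, giving the suffix -oic acid.
A C=C double bond in the chain gives the infix -ene-.
Number the chain so that the carboxylic acid carbon is C-1 by definition.
With this numbering: the double bond between C-5 and C-6; a chloro group at C-2; an ethyl group at C-7.
The substituents are ordered alphabetically, ignoring any di-/tri- multipliers.
Assembling the pieces gives 2-chloro-7-ethylundec-5-enoic acid.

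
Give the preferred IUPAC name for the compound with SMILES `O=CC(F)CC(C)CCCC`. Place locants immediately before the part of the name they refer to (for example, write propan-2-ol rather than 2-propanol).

2-fluoro-4-methyloctanal

Counting along the main chain through the –CHO group gives 8 carbons: the parent is octane.
The principal characteristic group is an aldehyde (terminal –CHO), named with the suffix -al.
Number the chain so that the aldehyde carbon is C-1 by definition.
With this numbering: a fluoro group at C-2; a methyl group at C-4.
Substituent prefixes are cited in alphabetical order (multiplying prefixes like di-/tri- are ignored for ordering).
Assembling the pieces gives 2-fluoro-4-methyloctanal.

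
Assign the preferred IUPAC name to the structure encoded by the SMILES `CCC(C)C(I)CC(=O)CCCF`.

1-fluoro-6-iodo-7-methylnonan-4-one

Counting along the main chain through the carbonyl gives 9 carbons: the parent is nonane.
The principal characteristic group is a ketone (C=O on an internal carbon), named with the suffix -one.
Choose the numbering such that numbering from this end puts the carbonyl group at C-4 rather than C-6.
With this numbering: the carbonyl at C-4; a fluoro group at C-1; an iodo group at C-6; a methyl group at C-7.
Prefixes are listed alphabetically: fluoro, iodo, methyl.
Assembling the pieces gives 1-fluoro-6-iodo-7-methylnonan-4-one.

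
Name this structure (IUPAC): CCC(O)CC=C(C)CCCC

The longest chain bearing the –OH group and the multiple bond is 10 carbons long (decane).
The highest-priority functional group is an alcohol (–OH), so the name ends in -ol.
There is one C=C double bond, indicated by the ending -ene.
The numbering direction is chosen so that numbering from this end puts the hydroxyl group at C-3 rather than C-8.
With this numbering: the hydroxyl at C-3; the double bond between C-5 and C-6; a methyl group at C-6.
Assembling the pieces gives 6-methyldec-5-en-3-ol.

6-methyldec-5-en-3-ol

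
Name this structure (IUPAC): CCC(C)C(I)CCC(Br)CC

7-bromo-4-iodo-3-methylnonane

The parent chain contains 9 carbons (nonane).
The numbering direction is chosen so that the substituent locant set {3,4,7} is lower than {3,6,7} at the first point of difference.
That gives a bromo group at C-7; an iodo group at C-4; a methyl group at C-3.
Prefixes are listed alphabetically: bromo, iodo, methyl.
Putting it together: 7-bromo-4-iodo-3-methylnonane.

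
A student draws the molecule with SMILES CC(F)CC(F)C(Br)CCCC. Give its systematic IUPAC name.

5-bromo-2,4-difluorononane

The parent chain contains 9 carbons (nonane).
The numbering direction is chosen so that the substituent locant set {2,4,5} is lower than {5,6,8} at the first point of difference.
This places a bromo group at C-5; fluoro groups at C-2 and C-4.
The substituents are ordered alphabetically, ignoring any di-/tri- multipliers.
Putting it together: 5-bromo-2,4-difluorononane.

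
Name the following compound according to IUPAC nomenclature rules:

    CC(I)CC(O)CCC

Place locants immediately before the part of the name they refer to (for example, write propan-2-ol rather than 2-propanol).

The longest chain bearing the –OH group is 7 carbons long (heptane).
The highest-priority functional group is an alcohol (–OH), so the name ends in -ol.
The numbering direction is chosen so that the substituent locant set {2} is lower than {6} at the first point of difference.
That gives the hydroxyl at C-4; an iodo group at C-2.
Assembling the pieces gives 2-iodoheptan-4-ol.

2-iodoheptan-4-ol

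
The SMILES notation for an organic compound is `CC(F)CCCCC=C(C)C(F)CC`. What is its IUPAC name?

3,10-difluoro-4-methylundec-4-ene

The longest chain bearing the multiple bond is 11 carbons long (undecane).
A C=C double bond in the chain gives the infix -ene-.
Choose the numbering such that numbering from this end puts the double bond at C-4 rather than C-7.
That gives the double bond between C-4 and C-5; fluoro groups at C-3 and C-10; a methyl group at C-4.
Substituent prefixes are cited in alphabetical order (multiplying prefixes like di-/tri- are ignored for ordering).
Assembling the pieces gives 3,10-difluoro-4-methylundec-4-ene.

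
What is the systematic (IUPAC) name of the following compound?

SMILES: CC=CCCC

The longest chain bearing the multiple bond is 6 carbons long (hexane).
A C=C double bond in the chain gives the infix -ene-.
The numbering direction is chosen so that numbering from this end puts the double bond at C-2 rather than C-4.
This places the double bond between C-2 and C-3.
The name is hex-2-ene.

hex-2-ene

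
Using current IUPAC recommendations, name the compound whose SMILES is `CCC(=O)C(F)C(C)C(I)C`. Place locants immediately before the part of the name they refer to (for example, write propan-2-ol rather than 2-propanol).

The longest carbon chain that includes the carbonyl has 7 carbons, so the parent hydride is heptane.
The highest-priority functional group is a ketone (C=O on an internal carbon), so the name ends in -one.
Number the chain so that numbering from this end puts the carbonyl group at C-3 rather than C-5.
With this numbering: the carbonyl at C-3; a fluoro group at C-4; an iodo group at C-6; a methyl group at C-5.
The substituents are ordered alphabetically, ignoring any di-/tri- multipliers.
The name is 4-fluoro-6-iodo-5-methylheptan-3-one.

4-fluoro-6-iodo-5-methylheptan-3-one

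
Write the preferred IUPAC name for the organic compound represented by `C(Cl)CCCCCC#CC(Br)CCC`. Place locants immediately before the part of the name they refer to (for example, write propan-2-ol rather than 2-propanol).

Counting along the main chain through the multiple bond gives 12 carbons: the parent is dodecane.
There is one C≡C triple bond, indicated by the ending -yne.
The numbering direction is chosen so that numbering from this end puts the triple bond at C-5 rather than C-7.
That gives the triple bond between C-5 and C-6; a bromo group at C-4; a chloro group at C-12.
Substituent prefixes are cited in alphabetical order (multiplying prefixes like di-/tri- are ignored for ordering).
The name is 4-bromo-12-chlorododec-5-yne.

4-bromo-12-chlorododec-5-yne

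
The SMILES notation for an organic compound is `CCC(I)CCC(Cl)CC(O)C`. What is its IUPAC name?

Counting along the main chain through the –OH group gives 9 carbons: the parent is nonane.
An alcohol (–OH) is the principal characteristic group, giving the suffix -ol.
The numbering direction is chosen so that numbering from this end puts the hydroxyl group at C-2 rather than C-8.
That gives the hydroxyl at C-2; a chloro group at C-4; an iodo group at C-7.
Substituent prefixes are cited in alphabetical order (multiplying prefixes like di-/tri- are ignored for ordering).
Putting it together: 4-chloro-7-iodononan-2-ol.

4-chloro-7-iodononan-2-ol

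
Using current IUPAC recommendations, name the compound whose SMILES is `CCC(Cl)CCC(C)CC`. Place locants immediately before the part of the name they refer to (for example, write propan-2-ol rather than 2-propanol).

3-chloro-6-methyloctane

The longest continuous carbon chain has 8 atoms, so the parent hydride is octane.
Number the chain so that the locant sets are identical either way, so the alphabetically earlier chloro substituent takes the lower locant (3 rather than 6).
That gives a chloro group at C-3; a methyl group at C-6.
The substituents are ordered alphabetically, ignoring any di-/tri- multipliers.
The name is 3-chloro-6-methyloctane.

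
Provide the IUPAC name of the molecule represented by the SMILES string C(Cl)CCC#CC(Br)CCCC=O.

5-bromo-10-chlorodec-6-ynal

The longest chain bearing the –CHO group and the multiple bond is 10 carbons long (decane).
An aldehyde (terminal –CHO) is the principal characteristic group, giving the suffix -al.
There is one C≡C triple bond, indicated by the ending -yne.
Number the chain so that the aldehyde carbon is C-1 by definition.
With this numbering: the triple bond between C-6 and C-7; a bromo group at C-5; a chloro group at C-10.
Substituent prefixes are cited in alphabetical order (multiplying prefixes like di-/tri- are ignored for ordering).
Assembling the pieces gives 5-bromo-10-chlorodec-6-ynal.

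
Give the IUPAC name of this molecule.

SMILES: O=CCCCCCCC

octanal

The longest carbon chain that includes the –CHO group has 8 carbons, so the parent hydride is octane.
An aldehyde (terminal –CHO) is the principal characteristic group, giving the suffix -al.
The numbering direction is chosen so that the aldehyde carbon is C-1 by definition.
Putting it together: octanal.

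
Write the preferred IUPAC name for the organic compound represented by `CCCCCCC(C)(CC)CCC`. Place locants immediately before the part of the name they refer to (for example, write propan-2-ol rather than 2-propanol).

The parent chain contains 10 carbons (decane).
Choose the numbering such that the substituent locant set {4,4} is lower than {7,7} at the first point of difference.
That gives an ethyl group at C-4; a methyl group at C-4.
Substituent prefixes are cited in alphabetical order (multiplying prefixes like di-/tri- are ignored for ordering).
Assembling the pieces gives 4-ethyl-4-methyldecane.

4-ethyl-4-methyldecane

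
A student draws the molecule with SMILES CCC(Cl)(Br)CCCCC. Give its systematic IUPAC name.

The longest carbon chain is 8 atoms: the parent is octane.
The numbering direction is chosen so that the substituent locant set {3,3} is lower than {6,6} at the first point of difference.
That gives a bromo group at C-3; a chloro group at C-3.
The substituents are ordered alphabetically, ignoring any di-/tri- multipliers.
The name is 3-bromo-3-chlorooctane.

3-bromo-3-chlorooctane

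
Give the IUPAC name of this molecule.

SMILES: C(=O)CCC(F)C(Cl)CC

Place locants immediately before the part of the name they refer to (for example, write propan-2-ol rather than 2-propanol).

5-chloro-4-fluoroheptanal

The longest chain bearing the –CHO group is 7 carbons long (heptane).
The principal characteristic group is an aldehyde (terminal –CHO), named with the suffix -al.
The numbering direction is chosen so that the aldehyde carbon is C-1 by definition.
That gives a chloro group at C-5; a fluoro group at C-4.
Substituent prefixes are cited in alphabetical order (multiplying prefixes like di-/tri- are ignored for ordering).
Putting it together: 5-chloro-4-fluoroheptanal.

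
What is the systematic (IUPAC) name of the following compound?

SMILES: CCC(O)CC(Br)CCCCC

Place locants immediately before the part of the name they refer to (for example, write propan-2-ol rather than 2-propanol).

The longest carbon chain that includes the –OH group has 10 carbons, so the parent hydride is decane.
An alcohol (–OH) is the principal characteristic group, giving the suffix -ol.
Number the chain so that numbering from this end puts the hydroxyl group at C-3 rather than C-8.
This places the hydroxyl at C-3; a bromo group at C-5.
Assembling the pieces gives 5-bromodecan-3-ol.

5-bromodecan-3-ol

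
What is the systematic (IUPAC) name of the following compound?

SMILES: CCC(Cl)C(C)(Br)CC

3-bromo-4-chloro-3-methylhexane

The longest carbon chain is 6 atoms: the parent is hexane.
Choose the numbering such that the substituent locant set {3,3,4} is lower than {3,4,4} at the first point of difference.
That gives a bromo group at C-3; a chloro group at C-4; a methyl group at C-3.
Substituent prefixes are cited in alphabetical order (multiplying prefixes like di-/tri- are ignored for ordering).
Putting it together: 3-bromo-4-chloro-3-methylhexane.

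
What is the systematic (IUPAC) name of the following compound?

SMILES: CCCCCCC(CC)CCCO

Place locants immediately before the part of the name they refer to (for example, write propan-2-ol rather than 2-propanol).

4-ethyldecan-1-ol

Counting along the main chain through the –OH group gives 10 carbons: the parent is decane.
The highest-priority functional group is an alcohol (–OH), so the name ends in -ol.
Number the chain so that numbering from this end puts the hydroxyl group at C-1 rather than C-10.
That gives the hydroxyl at C-1; an ethyl group at C-4.
Assembling the pieces gives 4-ethyldecan-1-ol.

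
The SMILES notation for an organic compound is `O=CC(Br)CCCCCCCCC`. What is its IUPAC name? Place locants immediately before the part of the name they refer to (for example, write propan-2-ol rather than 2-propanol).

2-bromoundecanal

The longest chain bearing the –CHO group is 11 carbons long (undecane).
The highest-priority functional group is an aldehyde (terminal –CHO), so the name ends in -al.
Number the chain so that the aldehyde carbon is C-1 by definition.
With this numbering: a bromo group at C-2.
Assembling the pieces gives 2-bromoundecanal.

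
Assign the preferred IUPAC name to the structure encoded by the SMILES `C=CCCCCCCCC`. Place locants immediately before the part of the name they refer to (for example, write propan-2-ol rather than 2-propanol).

dec-1-ene

Counting along the main chain through the multiple bond gives 10 carbons: the parent is decane.
A C=C double bond in the chain gives the infix -ene-.
Number the chain so that numbering from this end puts the double bond at C-1 rather than C-9.
This places the double bond between C-1 and C-2.
Putting it together: dec-1-ene.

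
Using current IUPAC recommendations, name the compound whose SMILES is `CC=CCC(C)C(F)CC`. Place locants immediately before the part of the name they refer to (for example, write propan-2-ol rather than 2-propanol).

6-fluoro-5-methyloct-2-ene

The longest carbon chain that includes the multiple bond has 8 carbons, so the parent hydride is octane.
There is one C=C double bond, indicated by the ending -ene.
The numbering direction is chosen so that numbering from this end puts the double bond at C-2 rather than C-6.
With this numbering: the double bond between C-2 and C-3; a fluoro group at C-6; a methyl group at C-5.
The substituents are ordered alphabetically, ignoring any di-/tri- multipliers.
Putting it together: 6-fluoro-5-methyloct-2-ene.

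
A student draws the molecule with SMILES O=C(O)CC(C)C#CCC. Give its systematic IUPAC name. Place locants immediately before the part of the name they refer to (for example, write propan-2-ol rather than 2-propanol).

3-methylhept-4-ynoic acid

Counting along the main chain through the –COOH group and the multiple bond gives 7 carbons: the parent is heptane.
The principal characteristic group is a carboxylic acid (terminal –COOH), named with the suffix -oic acid.
A C≡C triple bond in the chain gives the infix -yne-.
Number the chain so that the carboxylic acid carbon is C-1 by definition.
With this numbering: the triple bond between C-4 and C-5; a methyl group at C-3.
Assembling the pieces gives 3-methylhept-4-ynoic acid.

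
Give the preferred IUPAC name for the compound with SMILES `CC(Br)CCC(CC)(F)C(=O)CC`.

7-bromo-4-ethyl-4-fluorooctan-3-one

Counting along the main chain through the carbonyl gives 8 carbons: the parent is octane.
A ketone (C=O on an internal carbon) is the principal characteristic group, giving the suffix -one.
Choose the numbering such that numbering from this end puts the carbonyl group at C-3 rather than C-6.
With this numbering: the carbonyl at C-3; a bromo group at C-7; an ethyl group at C-4; a fluoro group at C-4.
Substituent prefixes are cited in alphabetical order (multiplying prefixes like di-/tri- are ignored for ordering).
Putting it together: 7-bromo-4-ethyl-4-fluorooctan-3-one.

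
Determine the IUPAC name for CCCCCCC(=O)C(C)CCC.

The longest carbon chain that includes the carbonyl has 11 carbons, so the parent hydride is undecane.
The highest-priority functional group is a ketone (C=O on an internal carbon), so the name ends in -one.
The numbering direction is chosen so that numbering from this end puts the carbonyl group at C-5 rather than C-7.
With this numbering: the carbonyl at C-5; a methyl group at C-4.
Assembling the pieces gives 4-methylundecan-5-one.

4-methylundecan-5-one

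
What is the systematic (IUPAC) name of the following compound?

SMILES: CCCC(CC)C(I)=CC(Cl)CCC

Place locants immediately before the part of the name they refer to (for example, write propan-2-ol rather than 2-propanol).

7-chloro-4-ethyl-5-iododec-5-ene

The longest carbon chain that includes the multiple bond has 10 carbons, so the parent hydride is decane.
The chain contains a C=C double bond, so the unsaturation ending is -ene.
The numbering direction is chosen so that the substituent locant set {4,5,7} is lower than {4,6,7} at the first point of difference.
This places the double bond between C-5 and C-6; a chloro group at C-7; an ethyl group at C-4; an iodo group at C-5.
The substituents are ordered alphabetically, ignoring any di-/tri- multipliers.
Putting it together: 7-chloro-4-ethyl-5-iododec-5-ene.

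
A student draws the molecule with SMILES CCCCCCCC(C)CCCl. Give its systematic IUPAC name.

The longest continuous carbon chain has 10 atoms, so the parent hydride is decane.
Number the chain so that the substituent locant set {1,3} is lower than {8,10} at the first point of difference.
With this numbering: a chloro group at C-1; a methyl group at C-3.
Prefixes are listed alphabetically: chloro, methyl.
The name is 1-chloro-3-methyldecane.

1-chloro-3-methyldecane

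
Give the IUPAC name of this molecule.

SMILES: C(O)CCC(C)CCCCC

4-methylnonan-1-ol

The longest carbon chain that includes the –OH group has 9 carbons, so the parent hydride is nonane.
The principal characteristic group is an alcohol (–OH), named with the suffix -ol.
Choose the numbering such that numbering from this end puts the hydroxyl group at C-1 rather than C-9.
That gives the hydroxyl at C-1; a methyl group at C-4.
Putting it together: 4-methylnonan-1-ol.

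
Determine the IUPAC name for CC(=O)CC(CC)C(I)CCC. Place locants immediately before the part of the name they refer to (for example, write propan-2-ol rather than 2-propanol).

4-ethyl-5-iodooctan-2-one

The longest chain bearing the carbonyl is 8 carbons long (octane).
The principal characteristic group is a ketone (C=O on an internal carbon), named with the suffix -one.
Choose the numbering such that numbering from this end puts the carbonyl group at C-2 rather than C-7.
This places the carbonyl at C-2; an ethyl group at C-4; an iodo group at C-5.
The substituents are ordered alphabetically, ignoring any di-/tri- multipliers.
Putting it together: 4-ethyl-5-iodooctan-2-one.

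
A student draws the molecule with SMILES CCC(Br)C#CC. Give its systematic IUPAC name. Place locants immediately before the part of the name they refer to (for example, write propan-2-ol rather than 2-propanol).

The longest carbon chain that includes the multiple bond has 6 carbons, so the parent hydride is hexane.
The chain contains a C≡C triple bond, so the unsaturation ending is -yne.
Number the chain so that numbering from this end puts the triple bond at C-2 rather than C-4.
That gives the triple bond between C-2 and C-3; a bromo group at C-4.
Putting it together: 4-bromohex-2-yne.

4-bromohex-2-yne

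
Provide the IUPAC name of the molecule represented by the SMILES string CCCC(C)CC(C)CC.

3,5-dimethyloctane

The parent chain contains 8 carbons (octane).
Choose the numbering such that the substituent locant set {3,5} is lower than {4,6} at the first point of difference.
With this numbering: methyl groups at C-3 and C-5.
Putting it together: 3,5-dimethyloctane.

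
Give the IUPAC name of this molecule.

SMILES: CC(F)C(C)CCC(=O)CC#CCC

10-fluoro-9-methylundec-3-yn-6-one

The longest chain bearing the carbonyl and the multiple bond is 11 carbons long (undecane).
A ketone (C=O on an internal carbon) is the principal characteristic group, giving the suffix -one.
A C≡C triple bond in the chain gives the infix -yne-.
Choose the numbering such that numbering from this end puts the triple bond at C-3 rather than C-8.
With this numbering: the carbonyl at C-6; the triple bond between C-3 and C-4; a fluoro group at C-10; a methyl group at C-9.
Substituent prefixes are cited in alphabetical order (multiplying prefixes like di-/tri- are ignored for ordering).
The name is 10-fluoro-9-methylundec-3-yn-6-one.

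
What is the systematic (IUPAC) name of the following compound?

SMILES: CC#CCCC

The longest carbon chain that includes the multiple bond has 6 carbons, so the parent hydride is hexane.
There is one C≡C triple bond, indicated by the ending -yne.
Number the chain so that numbering from this end puts the triple bond at C-2 rather than C-4.
That gives the triple bond between C-2 and C-3.
The name is hex-2-yne.

hex-2-yne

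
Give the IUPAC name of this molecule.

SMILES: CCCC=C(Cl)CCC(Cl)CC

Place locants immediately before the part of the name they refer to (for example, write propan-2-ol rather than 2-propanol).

5,8-dichlorodec-4-ene

Counting along the main chain through the multiple bond gives 10 carbons: the parent is decane.
There is one C=C double bond, indicated by the ending -ene.
The numbering direction is chosen so that numbering from this end puts the double bond at C-4 rather than C-6.
With this numbering: the double bond between C-4 and C-5; chloro groups at C-5 and C-8.
Putting it together: 5,8-dichlorodec-4-ene.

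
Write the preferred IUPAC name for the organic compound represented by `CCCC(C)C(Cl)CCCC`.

5-chloro-4-methylnonane

The longest continuous carbon chain has 9 atoms, so the parent hydride is nonane.
Choose the numbering such that the substituent locant set {4,5} is lower than {5,6} at the first point of difference.
With this numbering: a chloro group at C-5; a methyl group at C-4.
The substituents are ordered alphabetically, ignoring any di-/tri- multipliers.
Putting it together: 5-chloro-4-methylnonane.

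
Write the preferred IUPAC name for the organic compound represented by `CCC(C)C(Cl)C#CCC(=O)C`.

The longest carbon chain that includes the carbonyl and the multiple bond has 9 carbons, so the parent hydride is nonane.
The principal characteristic group is a ketone (C=O on an internal carbon), named with the suffix -one.
A C≡C triple bond in the chain gives the infix -yne-.
Choose the numbering such that numbering from this end puts the carbonyl group at C-2 rather than C-8.
This places the carbonyl at C-2; the triple bond between C-4 and C-5; a chloro group at C-6; a methyl group at C-7.
The substituents are ordered alphabetically, ignoring any di-/tri- multipliers.
Putting it together: 6-chloro-7-methylnon-4-yn-2-one.

6-chloro-7-methylnon-4-yn-2-one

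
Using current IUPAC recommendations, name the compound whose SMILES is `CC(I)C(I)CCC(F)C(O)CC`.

4-fluoro-7,8-diiodononan-3-ol

The longest carbon chain that includes the –OH group has 9 carbons, so the parent hydride is nonane.
The highest-priority functional group is an alcohol (–OH), so the name ends in -ol.
The numbering direction is chosen so that numbering from this end puts the hydroxyl group at C-3 rather than C-7.
This places the hydroxyl at C-3; a fluoro group at C-4; iodo groups at C-7 and C-8.
The substituents are ordered alphabetically, ignoring any di-/tri- multipliers.
Assembling the pieces gives 4-fluoro-7,8-diiodononan-3-ol.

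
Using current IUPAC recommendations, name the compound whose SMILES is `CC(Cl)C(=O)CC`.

2-chloropentan-3-one

The longest carbon chain that includes the carbonyl has 5 carbons, so the parent hydride is pentane.
A ketone (C=O on an internal carbon) is the principal characteristic group, giving the suffix -one.
Number the chain so that the substituent locant set {2} is lower than {4} at the first point of difference.
That gives the carbonyl at C-3; a chloro group at C-2.
Putting it together: 2-chloropentan-3-one.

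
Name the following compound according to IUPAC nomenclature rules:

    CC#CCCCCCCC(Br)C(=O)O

Counting along the main chain through the –COOH group and the multiple bond gives 11 carbons: the parent is undecane.
The highest-priority functional group is a carboxylic acid (terminal –COOH), so the name ends in -oic acid.
There is one C≡C triple bond, indicated by the ending -yne.
Number the chain so that the carboxylic acid carbon is C-1 by definition.
With this numbering: the triple bond between C-9 and C-10; a bromo group at C-2.
Assembling the pieces gives 2-bromoundec-9-ynoic acid.

2-bromoundec-9-ynoic acid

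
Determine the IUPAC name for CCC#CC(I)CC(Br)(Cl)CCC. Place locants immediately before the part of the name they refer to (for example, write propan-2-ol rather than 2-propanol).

The longest carbon chain that includes the multiple bond has 10 carbons, so the parent hydride is decane.
The chain contains a C≡C triple bond, so the unsaturation ending is -yne.
The numbering direction is chosen so that numbering from this end puts the triple bond at C-3 rather than C-7.
With this numbering: the triple bond between C-3 and C-4; a bromo group at C-7; a chloro group at C-7; an iodo group at C-5.
The substituents are ordered alphabetically, ignoring any di-/tri- multipliers.
The name is 7-bromo-7-chloro-5-iododec-3-yne.

7-bromo-7-chloro-5-iododec-3-yne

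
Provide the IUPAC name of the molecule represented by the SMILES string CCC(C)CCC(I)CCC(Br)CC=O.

The longest chain bearing the –CHO group is 11 carbons long (undecane).
The highest-priority functional group is an aldehyde (terminal –CHO), so the name ends in -al.
Number the chain so that the aldehyde carbon is C-1 by definition.
That gives a bromo group at C-3; an iodo group at C-6; a methyl group at C-9.
Substituent prefixes are cited in alphabetical order (multiplying prefixes like di-/tri- are ignored for ordering).
Assembling the pieces gives 3-bromo-6-iodo-9-methylundecanal.

3-bromo-6-iodo-9-methylundecanal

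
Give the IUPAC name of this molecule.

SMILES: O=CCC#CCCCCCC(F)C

Counting along the main chain through the –CHO group and the multiple bond gives 11 carbons: the parent is undecane.
An aldehyde (terminal –CHO) is the principal characteristic group, giving the suffix -al.
The chain contains a C≡C triple bond, so the unsaturation ending is -yne.
Number the chain so that the aldehyde carbon is C-1 by definition.
That gives the triple bond between C-3 and C-4; a fluoro group at C-10.
Assembling the pieces gives 10-fluoroundec-3-ynal.

10-fluoroundec-3-ynal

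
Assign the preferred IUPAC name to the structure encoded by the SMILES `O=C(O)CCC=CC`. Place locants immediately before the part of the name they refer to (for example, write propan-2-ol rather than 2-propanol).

hex-4-enoic acid

Counting along the main chain through the –COOH group and the multiple bond gives 6 carbons: the parent is hexane.
The principal characteristic group is a carboxylic acid (terminal –COOH), named with the suffix -oic acid.
The chain contains a C=C double bond, so the unsaturation ending is -ene.
Choose the numbering such that the carboxylic acid carbon is C-1 by definition.
This places the double bond between C-4 and C-5.
The name is hex-4-enoic acid.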